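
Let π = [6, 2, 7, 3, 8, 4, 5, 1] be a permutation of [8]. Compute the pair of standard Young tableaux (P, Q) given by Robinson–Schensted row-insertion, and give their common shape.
P = [1, 3, 4, 5] / [2, 7, 8] / [6];  Q = [1, 3, 5, 7] / [2, 4, 6] / [8];  common shape = (4, 3, 1)

Row-insert the values π_1, π_2, … into P one at a time, bumping the leftmost entry strictly greater than the inserted value down to the next row. The recording tableau Q records, in position (i, j), the step at which that cell was added to P.
  Insert 6 (step 1): P = [6];  Q = [1]
  Insert 2 (step 2): P = [2] / [6];  Q = [1] / [2]
  Insert 7 (step 3): P = [2, 7] / [6];  Q = [1, 3] / [2]
  Insert 3 (step 4): P = [2, 3] / [6, 7];  Q = [1, 3] / [2, 4]
  Insert 8 (step 5): P = [2, 3, 8] / [6, 7];  Q = [1, 3, 5] / [2, 4]
  Insert 4 (step 6): P = [2, 3, 4] / [6, 7, 8];  Q = [1, 3, 5] / [2, 4, 6]
  Insert 5 (step 7): P = [2, 3, 4, 5] / [6, 7, 8];  Q = [1, 3, 5, 7] / [2, 4, 6]
  Insert 1 (step 8): P = [1, 3, 4, 5] / [2, 7, 8] / [6];  Q = [1, 3, 5, 7] / [2, 4, 6] / [8]
Final shape: (4, 3, 1).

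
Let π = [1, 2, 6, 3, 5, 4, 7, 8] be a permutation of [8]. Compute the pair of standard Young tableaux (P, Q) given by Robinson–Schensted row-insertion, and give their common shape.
P = [1, 2, 3, 4, 7, 8] / [5] / [6];  Q = [1, 2, 3, 5, 7, 8] / [4] / [6];  common shape = (6, 1, 1)

Row-insert the values π_1, π_2, … into P one at a time, bumping the leftmost entry strictly greater than the inserted value down to the next row. The recording tableau Q records, in position (i, j), the step at which that cell was added to P.
  Insert 1 (step 1): P = [1];  Q = [1]
  Insert 2 (step 2): P = [1, 2];  Q = [1, 2]
  Insert 6 (step 3): P = [1, 2, 6];  Q = [1, 2, 3]
  Insert 3 (step 4): P = [1, 2, 3] / [6];  Q = [1, 2, 3] / [4]
  Insert 5 (step 5): P = [1, 2, 3, 5] / [6];  Q = [1, 2, 3, 5] / [4]
  Insert 4 (step 6): P = [1, 2, 3, 4] / [5] / [6];  Q = [1, 2, 3, 5] / [4] / [6]
  Insert 7 (step 7): P = [1, 2, 3, 4, 7] / [5] / [6];  Q = [1, 2, 3, 5, 7] / [4] / [6]
  Insert 8 (step 8): P = [1, 2, 3, 4, 7, 8] / [5] / [6];  Q = [1, 2, 3, 5, 7, 8] / [4] / [6]
Final shape: (6, 1, 1).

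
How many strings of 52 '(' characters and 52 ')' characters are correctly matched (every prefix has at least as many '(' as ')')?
C_52 = 29869166945772625950142417512

These balanced parentheses are counted by the Catalan number C_n = (1/(n + 1)) · C(2n, n). For n = 52: C_52 = (1/53) · C(104, 52) = 1583065848125949175357548128136/53 = 29869166945772625950142417512.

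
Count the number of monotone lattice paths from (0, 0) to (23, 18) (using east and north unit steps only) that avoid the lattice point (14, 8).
Number of paths = 172572927540

Total paths from (0, 0) to (23, 18): C(41, 23) = 202112640600. Paths through (14, 8): (paths (0, 0) → (14, 8)) × (paths (14, 8) → (23, 18)) = C(22, 14) · C(19, 9) = 319770 · 92378 = 29539713060. Avoidance count = 202112640600 − 29539713060 = 172572927540.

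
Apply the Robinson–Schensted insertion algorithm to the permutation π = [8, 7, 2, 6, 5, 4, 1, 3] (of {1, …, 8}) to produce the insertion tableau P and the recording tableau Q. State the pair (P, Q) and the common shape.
P = [1, 3] / [2, 4] / [5] / [6] / [7] / [8];  Q = [1, 4] / [2, 8] / [3] / [5] / [6] / [7];  common shape = (2, 2, 1, 1, 1, 1)

Row-insert the values π_1, π_2, … into P one at a time, bumping the leftmost entry strictly greater than the inserted value down to the next row. The recording tableau Q records, in position (i, j), the step at which that cell was added to P.
  Insert 8 (step 1): P = [8];  Q = [1]
  Insert 7 (step 2): P = [7] / [8];  Q = [1] / [2]
  Insert 2 (step 3): P = [2] / [7] / [8];  Q = [1] / [2] / [3]
  Insert 6 (step 4): P = [2, 6] / [7] / [8];  Q = [1, 4] / [2] / [3]
  Insert 5 (step 5): P = [2, 5] / [6] / [7] / [8];  Q = [1, 4] / [2] / [3] / [5]
  Insert 4 (step 6): P = [2, 4] / [5] / [6] / [7] / [8];  Q = [1, 4] / [2] / [3] / [5] / [6]
  Insert 1 (step 7): P = [1, 4] / [2] / [5] / [6] / [7] / [8];  Q = [1, 4] / [2] / [3] / [5] / [6] / [7]
  Insert 3 (step 8): P = [1, 3] / [2, 4] / [5] / [6] / [7] / [8];  Q = [1, 4] / [2, 8] / [3] / [5] / [6] / [7]
Final shape: (2, 2, 1, 1, 1, 1).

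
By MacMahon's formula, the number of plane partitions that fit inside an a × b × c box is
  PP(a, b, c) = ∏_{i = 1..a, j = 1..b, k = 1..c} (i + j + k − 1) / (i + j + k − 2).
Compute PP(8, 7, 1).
PP(8, 7, 1) = 6435

Evaluate the triple product over i = 1..8, j = 1..7, k = 1..1. The factors are (2/1) · (3/2) · (4/3) · (5/4) · (6/5) · (7/6) · (8/7) · (3/2) · … (56 factors total). The numerators and denominators telescope so the product is an integer; carrying out the multiplication exactly gives PP(8, 7, 1) = 6435.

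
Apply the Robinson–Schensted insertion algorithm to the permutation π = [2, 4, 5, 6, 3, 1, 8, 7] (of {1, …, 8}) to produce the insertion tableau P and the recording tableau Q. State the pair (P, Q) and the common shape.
P = [1, 3, 5, 6, 7] / [2, 8] / [4];  Q = [1, 2, 3, 4, 7] / [5, 8] / [6];  common shape = (5, 2, 1)

Row-insert the values π_1, π_2, … into P one at a time, bumping the leftmost entry strictly greater than the inserted value down to the next row. The recording tableau Q records, in position (i, j), the step at which that cell was added to P.
  Insert 2 (step 1): P = [2];  Q = [1]
  Insert 4 (step 2): P = [2, 4];  Q = [1, 2]
  Insert 5 (step 3): P = [2, 4, 5];  Q = [1, 2, 3]
  Insert 6 (step 4): P = [2, 4, 5, 6];  Q = [1, 2, 3, 4]
  Insert 3 (step 5): P = [2, 3, 5, 6] / [4];  Q = [1, 2, 3, 4] / [5]
  Insert 1 (step 6): P = [1, 3, 5, 6] / [2] / [4];  Q = [1, 2, 3, 4] / [5] / [6]
  Insert 8 (step 7): P = [1, 3, 5, 6, 8] / [2] / [4];  Q = [1, 2, 3, 4, 7] / [5] / [6]
  Insert 7 (step 8): P = [1, 3, 5, 6, 7] / [2, 8] / [4];  Q = [1, 2, 3, 4, 7] / [5, 8] / [6]
Final shape: (5, 2, 1).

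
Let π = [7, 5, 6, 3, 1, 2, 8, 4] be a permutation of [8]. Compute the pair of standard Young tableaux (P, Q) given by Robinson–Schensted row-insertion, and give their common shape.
P = [1, 2, 4] / [3, 6, 8] / [5] / [7];  Q = [1, 3, 7] / [2, 6, 8] / [4] / [5];  common shape = (3, 3, 1, 1)

Row-insert the values π_1, π_2, … into P one at a time, bumping the leftmost entry strictly greater than the inserted value down to the next row. The recording tableau Q records, in position (i, j), the step at which that cell was added to P.
  Insert 7 (step 1): P = [7];  Q = [1]
  Insert 5 (step 2): P = [5] / [7];  Q = [1] / [2]
  Insert 6 (step 3): P = [5, 6] / [7];  Q = [1, 3] / [2]
  Insert 3 (step 4): P = [3, 6] / [5] / [7];  Q = [1, 3] / [2] / [4]
  Insert 1 (step 5): P = [1, 6] / [3] / [5] / [7];  Q = [1, 3] / [2] / [4] / [5]
  Insert 2 (step 6): P = [1, 2] / [3, 6] / [5] / [7];  Q = [1, 3] / [2, 6] / [4] / [5]
  Insert 8 (step 7): P = [1, 2, 8] / [3, 6] / [5] / [7];  Q = [1, 3, 7] / [2, 6] / [4] / [5]
  Insert 4 (step 8): P = [1, 2, 4] / [3, 6, 8] / [5] / [7];  Q = [1, 3, 7] / [2, 6, 8] / [4] / [5]
Final shape: (3, 3, 1, 1).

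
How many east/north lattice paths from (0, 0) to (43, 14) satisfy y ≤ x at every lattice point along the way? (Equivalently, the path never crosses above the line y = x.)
Number of paths = 5246348656500

By the reflection principle (André's argument), the number of monotone paths to (43, 14) with n ≤ m that never go above y = x is C(57, 43) − C(57, 44) = 7694644696200 − 2448296039700 = 5246348656500.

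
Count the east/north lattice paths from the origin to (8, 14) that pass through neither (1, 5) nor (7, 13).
Number of paths = 132126

Inclusion–exclusion. Total paths: C(22, 8) = 319770. Through P₁: C(6, 1)·C(16, 7) = 68640. Through P₂: C(20, 7)·C(2, 1) = 155040. Since P₁ is strictly southwest of P₂, a monotone path through both must visit P₁ then P₂; paths through both = C(6, 1)·C(14, 6)·C(2, 1) = 36036. Avoid both = 319770 − 68640 − 155040 + 36036 = 132126.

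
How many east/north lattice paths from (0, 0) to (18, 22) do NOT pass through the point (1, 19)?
Number of paths = 113380239000

Total paths from (0, 0) to (18, 22): C(40, 18) = 113380261800. Paths through (1, 19): (paths (0, 0) → (1, 19)) × (paths (1, 19) → (18, 22)) = C(20, 1) · C(20, 17) = 20 · 1140 = 22800. Avoidance count = 113380261800 − 22800 = 113380239000.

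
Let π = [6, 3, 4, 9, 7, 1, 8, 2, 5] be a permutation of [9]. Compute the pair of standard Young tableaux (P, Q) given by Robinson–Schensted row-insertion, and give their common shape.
P = [1, 2, 5, 8] / [3, 4, 7] / [6, 9];  Q = [1, 3, 4, 7] / [2, 5, 9] / [6, 8];  common shape = (4, 3, 2)

Row-insert the values π_1, π_2, … into P one at a time, bumping the leftmost entry strictly greater than the inserted value down to the next row. The recording tableau Q records, in position (i, j), the step at which that cell was added to P.
  Insert 6 (step 1): P = [6];  Q = [1]
  Insert 3 (step 2): P = [3] / [6];  Q = [1] / [2]
  Insert 4 (step 3): P = [3, 4] / [6];  Q = [1, 3] / [2]
  Insert 9 (step 4): P = [3, 4, 9] / [6];  Q = [1, 3, 4] / [2]
  Insert 7 (step 5): P = [3, 4, 7] / [6, 9];  Q = [1, 3, 4] / [2, 5]
  Insert 1 (step 6): P = [1, 4, 7] / [3, 9] / [6];  Q = [1, 3, 4] / [2, 5] / [6]
  Insert 8 (step 7): P = [1, 4, 7, 8] / [3, 9] / [6];  Q = [1, 3, 4, 7] / [2, 5] / [6]
  Insert 2 (step 8): P = [1, 2, 7, 8] / [3, 4] / [6, 9];  Q = [1, 3, 4, 7] / [2, 5] / [6, 8]
  Insert 5 (step 9): P = [1, 2, 5, 8] / [3, 4, 7] / [6, 9];  Q = [1, 3, 4, 7] / [2, 5, 9] / [6, 8]
Final shape: (4, 3, 2).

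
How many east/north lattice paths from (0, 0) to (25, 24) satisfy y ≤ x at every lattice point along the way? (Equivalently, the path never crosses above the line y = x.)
Number of paths = 4861946401452

By the reflection principle (André's argument), the number of monotone paths to (25, 24) with n ≤ m that never go above y = x is C(49, 25) − C(49, 26) = 63205303218876 − 58343356817424 = 4861946401452.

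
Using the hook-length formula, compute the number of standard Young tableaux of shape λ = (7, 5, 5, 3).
# SYT of shape (7, 5, 5, 3) = 31039008

Hook-length formula: f^λ = n! / Π hook(c), product over all cells c of the Young diagram. For λ = (7, 5, 5, 3), n = 20 boxes. Hook lengths by row (left-to-right, top-to-bottom): [10, 9, 8, 6, 5, 2, 1]; [7, 6, 5, 3, 2]; [6, 5, 4, 2, 1]; [3, 2, 1]. Product of hooks = 78382080000. So f^λ = 20! / 78382080000 = 2432902008176640000 / 78382080000 = 31039008.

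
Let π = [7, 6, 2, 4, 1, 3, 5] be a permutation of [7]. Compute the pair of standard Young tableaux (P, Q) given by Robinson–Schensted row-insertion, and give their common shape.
P = [1, 3, 5] / [2, 4] / [6] / [7];  Q = [1, 4, 7] / [2, 6] / [3] / [5];  common shape = (3, 2, 1, 1)

Row-insert the values π_1, π_2, … into P one at a time, bumping the leftmost entry strictly greater than the inserted value down to the next row. The recording tableau Q records, in position (i, j), the step at which that cell was added to P.
  Insert 7 (step 1): P = [7];  Q = [1]
  Insert 6 (step 2): P = [6] / [7];  Q = [1] / [2]
  Insert 2 (step 3): P = [2] / [6] / [7];  Q = [1] / [2] / [3]
  Insert 4 (step 4): P = [2, 4] / [6] / [7];  Q = [1, 4] / [2] / [3]
  Insert 1 (step 5): P = [1, 4] / [2] / [6] / [7];  Q = [1, 4] / [2] / [3] / [5]
  Insert 3 (step 6): P = [1, 3] / [2, 4] / [6] / [7];  Q = [1, 4] / [2, 6] / [3] / [5]
  Insert 5 (step 7): P = [1, 3, 5] / [2, 4] / [6] / [7];  Q = [1, 4, 7] / [2, 6] / [3] / [5]
Final shape: (3, 2, 1, 1).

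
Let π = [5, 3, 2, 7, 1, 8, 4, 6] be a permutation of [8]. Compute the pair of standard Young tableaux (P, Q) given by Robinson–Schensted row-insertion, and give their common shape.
P = [1, 4, 6] / [2, 7, 8] / [3] / [5];  Q = [1, 4, 6] / [2, 7, 8] / [3] / [5];  common shape = (3, 3, 1, 1)

Row-insert the values π_1, π_2, … into P one at a time, bumping the leftmost entry strictly greater than the inserted value down to the next row. The recording tableau Q records, in position (i, j), the step at which that cell was added to P.
  Insert 5 (step 1): P = [5];  Q = [1]
  Insert 3 (step 2): P = [3] / [5];  Q = [1] / [2]
  Insert 2 (step 3): P = [2] / [3] / [5];  Q = [1] / [2] / [3]
  Insert 7 (step 4): P = [2, 7] / [3] / [5];  Q = [1, 4] / [2] / [3]
  Insert 1 (step 5): P = [1, 7] / [2] / [3] / [5];  Q = [1, 4] / [2] / [3] / [5]
  Insert 8 (step 6): P = [1, 7, 8] / [2] / [3] / [5];  Q = [1, 4, 6] / [2] / [3] / [5]
  Insert 4 (step 7): P = [1, 4, 8] / [2, 7] / [3] / [5];  Q = [1, 4, 6] / [2, 7] / [3] / [5]
  Insert 6 (step 8): P = [1, 4, 6] / [2, 7, 8] / [3] / [5];  Q = [1, 4, 6] / [2, 7, 8] / [3] / [5]
Final shape: (3, 3, 1, 1).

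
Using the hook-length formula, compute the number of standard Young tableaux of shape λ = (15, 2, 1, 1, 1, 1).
# SYT of shape (15, 2, 1, 1, 1, 1) = 189924

Hook-length formula: f^λ = n! / Π hook(c), product over all cells c of the Young diagram. For λ = (15, 2, 1, 1, 1, 1), n = 21 boxes. Hook lengths by row (left-to-right, top-to-bottom): [20, 15, 13, 12, 11, 10, 9, 8, 7, 6, 5, 4, 3, 2, 1]; [6, 1]; [4]; [3]; [2]; [1]. Product of hooks = 269007298560000. So f^λ = 21! / 269007298560000 = 51090942171709440000 / 269007298560000 = 189924.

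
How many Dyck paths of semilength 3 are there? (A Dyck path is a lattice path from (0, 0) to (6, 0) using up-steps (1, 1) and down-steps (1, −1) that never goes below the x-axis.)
C_3 = 5

These Dyck paths are counted by the Catalan number C_n = (1/(n + 1)) · C(2n, n). For n = 3: C_3 = (1/4) · C(6, 3) = 20/4 = 5.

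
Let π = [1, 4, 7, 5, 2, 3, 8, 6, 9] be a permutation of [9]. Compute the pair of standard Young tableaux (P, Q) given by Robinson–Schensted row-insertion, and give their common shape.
P = [1, 2, 3, 6, 9] / [4, 5, 8] / [7];  Q = [1, 2, 3, 7, 9] / [4, 6, 8] / [5];  common shape = (5, 3, 1)

Row-insert the values π_1, π_2, … into P one at a time, bumping the leftmost entry strictly greater than the inserted value down to the next row. The recording tableau Q records, in position (i, j), the step at which that cell was added to P.
  Insert 1 (step 1): P = [1];  Q = [1]
  Insert 4 (step 2): P = [1, 4];  Q = [1, 2]
  Insert 7 (step 3): P = [1, 4, 7];  Q = [1, 2, 3]
  Insert 5 (step 4): P = [1, 4, 5] / [7];  Q = [1, 2, 3] / [4]
  Insert 2 (step 5): P = [1, 2, 5] / [4] / [7];  Q = [1, 2, 3] / [4] / [5]
  Insert 3 (step 6): P = [1, 2, 3] / [4, 5] / [7];  Q = [1, 2, 3] / [4, 6] / [5]
  Insert 8 (step 7): P = [1, 2, 3, 8] / [4, 5] / [7];  Q = [1, 2, 3, 7] / [4, 6] / [5]
  Insert 6 (step 8): P = [1, 2, 3, 6] / [4, 5, 8] / [7];  Q = [1, 2, 3, 7] / [4, 6, 8] / [5]
  Insert 9 (step 9): P = [1, 2, 3, 6, 9] / [4, 5, 8] / [7];  Q = [1, 2, 3, 7, 9] / [4, 6, 8] / [5]
Final shape: (5, 3, 1).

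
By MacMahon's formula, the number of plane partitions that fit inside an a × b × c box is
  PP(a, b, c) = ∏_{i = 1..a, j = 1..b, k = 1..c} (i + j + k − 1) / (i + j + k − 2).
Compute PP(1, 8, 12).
PP(1, 8, 12) = 125970

Evaluate the triple product over i = 1..1, j = 1..8, k = 1..12. The factors are (2/1) · (3/2) · (4/3) · (5/4) · (6/5) · (7/6) · (8/7) · (9/8) · … (96 factors total). The numerators and denominators telescope so the product is an integer; carrying out the multiplication exactly gives PP(1, 8, 12) = 125970.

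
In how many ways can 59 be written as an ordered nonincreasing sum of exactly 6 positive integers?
p(59, 6 parts) = 11720

Partitions of n into exactly k parts are in bijection with partitions of n − k into at most k parts (subtract 1 from each part). So p(59, exactly 6) = p(53, parts ≤ 6). Computing via the recurrence p(m, j) = p(m, j−1) + p(m−j, j) gives 11720.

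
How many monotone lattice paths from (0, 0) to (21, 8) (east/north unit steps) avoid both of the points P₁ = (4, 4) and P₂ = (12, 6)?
Number of paths = 3025425

Inclusion–exclusion. Total paths: C(29, 21) = 4292145. Through P₁: C(8, 4)·C(21, 17) = 418950. Through P₂: C(18, 12)·C(11, 9) = 1021020. Since P₁ is strictly southwest of P₂, a monotone path through both must visit P₁ then P₂; paths through both = C(8, 4)·C(10, 8)·C(11, 9) = 173250. Avoid both = 4292145 − 418950 − 1021020 + 173250 = 3025425.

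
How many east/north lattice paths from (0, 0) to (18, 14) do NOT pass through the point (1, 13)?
Number of paths = 471435348

Total paths from (0, 0) to (18, 14): C(32, 18) = 471435600. Paths through (1, 13): (paths (0, 0) → (1, 13)) × (paths (1, 13) → (18, 14)) = C(14, 1) · C(18, 17) = 14 · 18 = 252. Avoidance count = 471435600 − 252 = 471435348.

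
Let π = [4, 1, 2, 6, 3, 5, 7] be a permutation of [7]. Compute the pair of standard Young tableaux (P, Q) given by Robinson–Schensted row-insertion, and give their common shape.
P = [1, 2, 3, 5, 7] / [4, 6];  Q = [1, 3, 4, 6, 7] / [2, 5];  common shape = (5, 2)

Row-insert the values π_1, π_2, … into P one at a time, bumping the leftmost entry strictly greater than the inserted value down to the next row. The recording tableau Q records, in position (i, j), the step at which that cell was added to P.
  Insert 4 (step 1): P = [4];  Q = [1]
  Insert 1 (step 2): P = [1] / [4];  Q = [1] / [2]
  Insert 2 (step 3): P = [1, 2] / [4];  Q = [1, 3] / [2]
  Insert 6 (step 4): P = [1, 2, 6] / [4];  Q = [1, 3, 4] / [2]
  Insert 3 (step 5): P = [1, 2, 3] / [4, 6];  Q = [1, 3, 4] / [2, 5]
  Insert 5 (step 6): P = [1, 2, 3, 5] / [4, 6];  Q = [1, 3, 4, 6] / [2, 5]
  Insert 7 (step 7): P = [1, 2, 3, 5, 7] / [4, 6];  Q = [1, 3, 4, 6, 7] / [2, 5]
Final shape: (5, 2).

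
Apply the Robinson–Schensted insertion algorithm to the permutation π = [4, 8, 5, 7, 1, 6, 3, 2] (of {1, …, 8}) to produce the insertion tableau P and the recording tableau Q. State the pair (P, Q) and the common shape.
P = [1, 2, 6] / [3, 5] / [4] / [7] / [8];  Q = [1, 2, 4] / [3, 6] / [5] / [7] / [8];  common shape = (3, 2, 1, 1, 1)

Row-insert the values π_1, π_2, … into P one at a time, bumping the leftmost entry strictly greater than the inserted value down to the next row. The recording tableau Q records, in position (i, j), the step at which that cell was added to P.
  Insert 4 (step 1): P = [4];  Q = [1]
  Insert 8 (step 2): P = [4, 8];  Q = [1, 2]
  Insert 5 (step 3): P = [4, 5] / [8];  Q = [1, 2] / [3]
  Insert 7 (step 4): P = [4, 5, 7] / [8];  Q = [1, 2, 4] / [3]
  Insert 1 (step 5): P = [1, 5, 7] / [4] / [8];  Q = [1, 2, 4] / [3] / [5]
  Insert 6 (step 6): P = [1, 5, 6] / [4, 7] / [8];  Q = [1, 2, 4] / [3, 6] / [5]
  Insert 3 (step 7): P = [1, 3, 6] / [4, 5] / [7] / [8];  Q = [1, 2, 4] / [3, 6] / [5] / [7]
  Insert 2 (step 8): P = [1, 2, 6] / [3, 5] / [4] / [7] / [8];  Q = [1, 2, 4] / [3, 6] / [5] / [7] / [8]
Final shape: (3, 2, 1, 1, 1).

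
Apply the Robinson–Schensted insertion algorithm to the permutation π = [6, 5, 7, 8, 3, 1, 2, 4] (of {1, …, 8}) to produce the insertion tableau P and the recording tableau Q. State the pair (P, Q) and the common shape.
P = [1, 2, 4] / [3, 7, 8] / [5] / [6];  Q = [1, 3, 4] / [2, 7, 8] / [5] / [6];  common shape = (3, 3, 1, 1)

Row-insert the values π_1, π_2, … into P one at a time, bumping the leftmost entry strictly greater than the inserted value down to the next row. The recording tableau Q records, in position (i, j), the step at which that cell was added to P.
  Insert 6 (step 1): P = [6];  Q = [1]
  Insert 5 (step 2): P = [5] / [6];  Q = [1] / [2]
  Insert 7 (step 3): P = [5, 7] / [6];  Q = [1, 3] / [2]
  Insert 8 (step 4): P = [5, 7, 8] / [6];  Q = [1, 3, 4] / [2]
  Insert 3 (step 5): P = [3, 7, 8] / [5] / [6];  Q = [1, 3, 4] / [2] / [5]
  Insert 1 (step 6): P = [1, 7, 8] / [3] / [5] / [6];  Q = [1, 3, 4] / [2] / [5] / [6]
  Insert 2 (step 7): P = [1, 2, 8] / [3, 7] / [5] / [6];  Q = [1, 3, 4] / [2, 7] / [5] / [6]
  Insert 4 (step 8): P = [1, 2, 4] / [3, 7, 8] / [5] / [6];  Q = [1, 3, 4] / [2, 7, 8] / [5] / [6]
Final shape: (3, 3, 1, 1).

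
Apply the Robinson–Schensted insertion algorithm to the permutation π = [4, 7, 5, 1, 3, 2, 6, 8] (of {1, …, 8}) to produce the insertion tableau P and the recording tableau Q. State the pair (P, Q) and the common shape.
P = [1, 2, 6, 8] / [3, 5] / [4] / [7];  Q = [1, 2, 7, 8] / [3, 5] / [4] / [6];  common shape = (4, 2, 1, 1)

Row-insert the values π_1, π_2, … into P one at a time, bumping the leftmost entry strictly greater than the inserted value down to the next row. The recording tableau Q records, in position (i, j), the step at which that cell was added to P.
  Insert 4 (step 1): P = [4];  Q = [1]
  Insert 7 (step 2): P = [4, 7];  Q = [1, 2]
  Insert 5 (step 3): P = [4, 5] / [7];  Q = [1, 2] / [3]
  Insert 1 (step 4): P = [1, 5] / [4] / [7];  Q = [1, 2] / [3] / [4]
  Insert 3 (step 5): P = [1, 3] / [4, 5] / [7];  Q = [1, 2] / [3, 5] / [4]
  Insert 2 (step 6): P = [1, 2] / [3, 5] / [4] / [7];  Q = [1, 2] / [3, 5] / [4] / [6]
  Insert 6 (step 7): P = [1, 2, 6] / [3, 5] / [4] / [7];  Q = [1, 2, 7] / [3, 5] / [4] / [6]
  Insert 8 (step 8): P = [1, 2, 6, 8] / [3, 5] / [4] / [7];  Q = [1, 2, 7, 8] / [3, 5] / [4] / [6]
Final shape: (4, 2, 1, 1).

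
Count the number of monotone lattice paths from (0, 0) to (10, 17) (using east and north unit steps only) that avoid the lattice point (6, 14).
Number of paths = 7079685

Total paths from (0, 0) to (10, 17): C(27, 10) = 8436285. Paths through (6, 14): (paths (0, 0) → (6, 14)) × (paths (6, 14) → (10, 17)) = C(20, 6) · C(7, 4) = 38760 · 35 = 1356600. Avoidance count = 8436285 − 1356600 = 7079685.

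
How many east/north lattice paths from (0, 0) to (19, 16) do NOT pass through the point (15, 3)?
Number of paths = 4057986870

Total paths from (0, 0) to (19, 16): C(35, 19) = 4059928950. Paths through (15, 3): (paths (0, 0) → (15, 3)) × (paths (15, 3) → (19, 16)) = C(18, 15) · C(17, 4) = 816 · 2380 = 1942080. Avoidance count = 4059928950 − 1942080 = 4057986870.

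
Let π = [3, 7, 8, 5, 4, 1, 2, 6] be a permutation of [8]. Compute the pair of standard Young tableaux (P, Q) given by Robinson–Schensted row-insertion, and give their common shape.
P = [1, 2, 6] / [3, 4, 8] / [5] / [7];  Q = [1, 2, 3] / [4, 7, 8] / [5] / [6];  common shape = (3, 3, 1, 1)

Row-insert the values π_1, π_2, … into P one at a time, bumping the leftmost entry strictly greater than the inserted value down to the next row. The recording tableau Q records, in position (i, j), the step at which that cell was added to P.
  Insert 3 (step 1): P = [3];  Q = [1]
  Insert 7 (step 2): P = [3, 7];  Q = [1, 2]
  Insert 8 (step 3): P = [3, 7, 8];  Q = [1, 2, 3]
  Insert 5 (step 4): P = [3, 5, 8] / [7];  Q = [1, 2, 3] / [4]
  Insert 4 (step 5): P = [3, 4, 8] / [5] / [7];  Q = [1, 2, 3] / [4] / [5]
  Insert 1 (step 6): P = [1, 4, 8] / [3] / [5] / [7];  Q = [1, 2, 3] / [4] / [5] / [6]
  Insert 2 (step 7): P = [1, 2, 8] / [3, 4] / [5] / [7];  Q = [1, 2, 3] / [4, 7] / [5] / [6]
  Insert 6 (step 8): P = [1, 2, 6] / [3, 4, 8] / [5] / [7];  Q = [1, 2, 3] / [4, 7, 8] / [5] / [6]
Final shape: (3, 3, 1, 1).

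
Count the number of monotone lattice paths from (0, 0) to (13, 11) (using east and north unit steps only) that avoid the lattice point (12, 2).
Number of paths = 2495234

Total paths from (0, 0) to (13, 11): C(24, 13) = 2496144. Paths through (12, 2): (paths (0, 0) → (12, 2)) × (paths (12, 2) → (13, 11)) = C(14, 12) · C(10, 1) = 91 · 10 = 910. Avoidance count = 2496144 − 910 = 2495234.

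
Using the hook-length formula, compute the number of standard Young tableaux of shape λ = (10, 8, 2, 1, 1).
# SYT of shape (10, 8, 2, 1, 1) = 119041650

Hook-length formula: f^λ = n! / Π hook(c), product over all cells c of the Young diagram. For λ = (10, 8, 2, 1, 1), n = 22 boxes. Hook lengths by row (left-to-right, top-to-bottom): [14, 11, 9, 8, 7, 6, 5, 4, 2, 1]; [11, 8, 6, 5, 4, 3, 2, 1]; [4, 1]; [2]; [1]. Product of hooks = 9442079539200. So f^λ = 22! / 9442079539200 = 1124000727777607680000 / 9442079539200 = 119041650.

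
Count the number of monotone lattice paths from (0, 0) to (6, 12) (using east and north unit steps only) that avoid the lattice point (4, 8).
Number of paths = 11139

Total paths from (0, 0) to (6, 12): C(18, 6) = 18564. Paths through (4, 8): (paths (0, 0) → (4, 8)) × (paths (4, 8) → (6, 12)) = C(12, 4) · C(6, 2) = 495 · 15 = 7425. Avoidance count = 18564 − 7425 = 11139.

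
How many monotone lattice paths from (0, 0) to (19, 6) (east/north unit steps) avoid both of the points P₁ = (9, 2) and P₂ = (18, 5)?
Number of paths = 78947

Inclusion–exclusion. Total paths: C(25, 19) = 177100. Through P₁: C(11, 9)·C(14, 10) = 55055. Through P₂: C(23, 18)·C(2, 1) = 67298. Since P₁ is strictly southwest of P₂, a monotone path through both must visit P₁ then P₂; paths through both = C(11, 9)·C(12, 9)·C(2, 1) = 24200. Avoid both = 177100 − 55055 − 67298 + 24200 = 78947.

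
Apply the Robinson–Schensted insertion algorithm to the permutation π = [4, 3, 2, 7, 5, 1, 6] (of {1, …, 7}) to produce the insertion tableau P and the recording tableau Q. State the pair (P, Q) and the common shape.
P = [1, 5, 6] / [2, 7] / [3] / [4];  Q = [1, 4, 7] / [2, 5] / [3] / [6];  common shape = (3, 2, 1, 1)

Row-insert the values π_1, π_2, … into P one at a time, bumping the leftmost entry strictly greater than the inserted value down to the next row. The recording tableau Q records, in position (i, j), the step at which that cell was added to P.
  Insert 4 (step 1): P = [4];  Q = [1]
  Insert 3 (step 2): P = [3] / [4];  Q = [1] / [2]
  Insert 2 (step 3): P = [2] / [3] / [4];  Q = [1] / [2] / [3]
  Insert 7 (step 4): P = [2, 7] / [3] / [4];  Q = [1, 4] / [2] / [3]
  Insert 5 (step 5): P = [2, 5] / [3, 7] / [4];  Q = [1, 4] / [2, 5] / [3]
  Insert 1 (step 6): P = [1, 5] / [2, 7] / [3] / [4];  Q = [1, 4] / [2, 5] / [3] / [6]
  Insert 6 (step 7): P = [1, 5, 6] / [2, 7] / [3] / [4];  Q = [1, 4, 7] / [2, 5] / [3] / [6]
Final shape: (3, 2, 1, 1).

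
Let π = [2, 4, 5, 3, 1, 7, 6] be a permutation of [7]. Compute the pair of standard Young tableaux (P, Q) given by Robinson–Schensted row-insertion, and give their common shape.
P = [1, 3, 5, 6] / [2, 7] / [4];  Q = [1, 2, 3, 6] / [4, 7] / [5];  common shape = (4, 2, 1)

Row-insert the values π_1, π_2, … into P one at a time, bumping the leftmost entry strictly greater than the inserted value down to the next row. The recording tableau Q records, in position (i, j), the step at which that cell was added to P.
  Insert 2 (step 1): P = [2];  Q = [1]
  Insert 4 (step 2): P = [2, 4];  Q = [1, 2]
  Insert 5 (step 3): P = [2, 4, 5];  Q = [1, 2, 3]
  Insert 3 (step 4): P = [2, 3, 5] / [4];  Q = [1, 2, 3] / [4]
  Insert 1 (step 5): P = [1, 3, 5] / [2] / [4];  Q = [1, 2, 3] / [4] / [5]
  Insert 7 (step 6): P = [1, 3, 5, 7] / [2] / [4];  Q = [1, 2, 3, 6] / [4] / [5]
  Insert 6 (step 7): P = [1, 3, 5, 6] / [2, 7] / [4];  Q = [1, 2, 3, 6] / [4, 7] / [5]
Final shape: (4, 2, 1).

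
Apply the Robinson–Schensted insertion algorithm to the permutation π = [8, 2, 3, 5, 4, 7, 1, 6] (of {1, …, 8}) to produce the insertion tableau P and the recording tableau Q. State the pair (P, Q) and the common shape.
P = [1, 3, 4, 6] / [2, 7] / [5] / [8];  Q = [1, 3, 4, 6] / [2, 8] / [5] / [7];  common shape = (4, 2, 1, 1)

Row-insert the values π_1, π_2, … into P one at a time, bumping the leftmost entry strictly greater than the inserted value down to the next row. The recording tableau Q records, in position (i, j), the step at which that cell was added to P.
  Insert 8 (step 1): P = [8];  Q = [1]
  Insert 2 (step 2): P = [2] / [8];  Q = [1] / [2]
  Insert 3 (step 3): P = [2, 3] / [8];  Q = [1, 3] / [2]
  Insert 5 (step 4): P = [2, 3, 5] / [8];  Q = [1, 3, 4] / [2]
  Insert 4 (step 5): P = [2, 3, 4] / [5] / [8];  Q = [1, 3, 4] / [2] / [5]
  Insert 7 (step 6): P = [2, 3, 4, 7] / [5] / [8];  Q = [1, 3, 4, 6] / [2] / [5]
  Insert 1 (step 7): P = [1, 3, 4, 7] / [2] / [5] / [8];  Q = [1, 3, 4, 6] / [2] / [5] / [7]
  Insert 6 (step 8): P = [1, 3, 4, 6] / [2, 7] / [5] / [8];  Q = [1, 3, 4, 6] / [2, 8] / [5] / [7]
Final shape: (4, 2, 1, 1).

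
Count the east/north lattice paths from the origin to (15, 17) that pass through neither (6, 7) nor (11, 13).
Number of paths = 287967432

Inclusion–exclusion. Total paths: C(32, 15) = 565722720. Through P₁: C(13, 6)·C(19, 9) = 158520648. Through P₂: C(24, 11)·C(8, 4) = 174730080. Since P₁ is strictly southwest of P₂, a monotone path through both must visit P₁ then P₂; paths through both = C(13, 6)·C(11, 5)·C(8, 4) = 55495440. Avoid both = 565722720 − 158520648 − 174730080 + 55495440 = 287967432.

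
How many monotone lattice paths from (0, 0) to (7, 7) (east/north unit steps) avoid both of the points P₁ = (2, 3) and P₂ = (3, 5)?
Number of paths = 1782

Inclusion–exclusion. Total paths: C(14, 7) = 3432. Through P₁: C(5, 2)·C(9, 5) = 1260. Through P₂: C(8, 3)·C(6, 4) = 840. Since P₁ is strictly southwest of P₂, a monotone path through both must visit P₁ then P₂; paths through both = C(5, 2)·C(3, 1)·C(6, 4) = 450. Avoid both = 3432 − 1260 − 840 + 450 = 1782.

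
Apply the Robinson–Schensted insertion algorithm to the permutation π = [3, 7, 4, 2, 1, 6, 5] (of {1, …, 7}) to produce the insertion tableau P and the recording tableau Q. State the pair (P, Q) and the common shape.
P = [1, 4, 5] / [2, 6] / [3] / [7];  Q = [1, 2, 6] / [3, 7] / [4] / [5];  common shape = (3, 2, 1, 1)

Row-insert the values π_1, π_2, … into P one at a time, bumping the leftmost entry strictly greater than the inserted value down to the next row. The recording tableau Q records, in position (i, j), the step at which that cell was added to P.
  Insert 3 (step 1): P = [3];  Q = [1]
  Insert 7 (step 2): P = [3, 7];  Q = [1, 2]
  Insert 4 (step 3): P = [3, 4] / [7];  Q = [1, 2] / [3]
  Insert 2 (step 4): P = [2, 4] / [3] / [7];  Q = [1, 2] / [3] / [4]
  Insert 1 (step 5): P = [1, 4] / [2] / [3] / [7];  Q = [1, 2] / [3] / [4] / [5]
  Insert 6 (step 6): P = [1, 4, 6] / [2] / [3] / [7];  Q = [1, 2, 6] / [3] / [4] / [5]
  Insert 5 (step 7): P = [1, 4, 5] / [2, 6] / [3] / [7];  Q = [1, 2, 6] / [3, 7] / [4] / [5]
Final shape: (3, 2, 1, 1).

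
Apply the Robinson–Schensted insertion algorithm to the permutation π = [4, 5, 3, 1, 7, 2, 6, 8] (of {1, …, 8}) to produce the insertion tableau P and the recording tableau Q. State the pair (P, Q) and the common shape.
P = [1, 2, 6, 8] / [3, 5, 7] / [4];  Q = [1, 2, 5, 8] / [3, 6, 7] / [4];  common shape = (4, 3, 1)

Row-insert the values π_1, π_2, … into P one at a time, bumping the leftmost entry strictly greater than the inserted value down to the next row. The recording tableau Q records, in position (i, j), the step at which that cell was added to P.
  Insert 4 (step 1): P = [4];  Q = [1]
  Insert 5 (step 2): P = [4, 5];  Q = [1, 2]
  Insert 3 (step 3): P = [3, 5] / [4];  Q = [1, 2] / [3]
  Insert 1 (step 4): P = [1, 5] / [3] / [4];  Q = [1, 2] / [3] / [4]
  Insert 7 (step 5): P = [1, 5, 7] / [3] / [4];  Q = [1, 2, 5] / [3] / [4]
  Insert 2 (step 6): P = [1, 2, 7] / [3, 5] / [4];  Q = [1, 2, 5] / [3, 6] / [4]
  Insert 6 (step 7): P = [1, 2, 6] / [3, 5, 7] / [4];  Q = [1, 2, 5] / [3, 6, 7] / [4]
  Insert 8 (step 8): P = [1, 2, 6, 8] / [3, 5, 7] / [4];  Q = [1, 2, 5, 8] / [3, 6, 7] / [4]
Final shape: (4, 3, 1).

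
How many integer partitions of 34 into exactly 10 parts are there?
p(34, 10 parts) = 1204

Partitions of n into exactly k parts are in bijection with partitions of n − k into at most k parts (subtract 1 from each part). So p(34, exactly 10) = p(24, parts ≤ 10). Computing via the recurrence p(m, j) = p(m, j−1) + p(m−j, j) gives 1204.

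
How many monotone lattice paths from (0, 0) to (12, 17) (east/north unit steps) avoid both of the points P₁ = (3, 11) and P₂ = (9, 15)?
Number of paths = 37763475

Inclusion–exclusion. Total paths: C(29, 12) = 51895935. Through P₁: C(14, 3)·C(15, 9) = 1821820. Through P₂: C(24, 9)·C(5, 3) = 13075040. Since P₁ is strictly southwest of P₂, a monotone path through both must visit P₁ then P₂; paths through both = C(14, 3)·C(10, 6)·C(5, 3) = 764400. Avoid both = 51895935 − 1821820 − 13075040 + 764400 = 37763475.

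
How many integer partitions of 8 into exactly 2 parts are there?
p(8, 2 parts) = 4

Partitions of n into exactly k parts ↔ partitions of n − k into at most k parts (subtract 1 from each part). For n = 8, k = 2, the partitions are: 7+1, 6+2, 5+3, 4+4. Count = 4.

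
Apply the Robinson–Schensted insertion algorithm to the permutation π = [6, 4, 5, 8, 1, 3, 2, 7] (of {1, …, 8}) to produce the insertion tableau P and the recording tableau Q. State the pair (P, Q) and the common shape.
P = [1, 2, 7] / [3, 5, 8] / [4] / [6];  Q = [1, 3, 4] / [2, 6, 8] / [5] / [7];  common shape = (3, 3, 1, 1)

Row-insert the values π_1, π_2, … into P one at a time, bumping the leftmost entry strictly greater than the inserted value down to the next row. The recording tableau Q records, in position (i, j), the step at which that cell was added to P.
  Insert 6 (step 1): P = [6];  Q = [1]
  Insert 4 (step 2): P = [4] / [6];  Q = [1] / [2]
  Insert 5 (step 3): P = [4, 5] / [6];  Q = [1, 3] / [2]
  Insert 8 (step 4): P = [4, 5, 8] / [6];  Q = [1, 3, 4] / [2]
  Insert 1 (step 5): P = [1, 5, 8] / [4] / [6];  Q = [1, 3, 4] / [2] / [5]
  Insert 3 (step 6): P = [1, 3, 8] / [4, 5] / [6];  Q = [1, 3, 4] / [2, 6] / [5]
  Insert 2 (step 7): P = [1, 2, 8] / [3, 5] / [4] / [6];  Q = [1, 3, 4] / [2, 6] / [5] / [7]
  Insert 7 (step 8): P = [1, 2, 7] / [3, 5, 8] / [4] / [6];  Q = [1, 3, 4] / [2, 6, 8] / [5] / [7]
Final shape: (3, 3, 1, 1).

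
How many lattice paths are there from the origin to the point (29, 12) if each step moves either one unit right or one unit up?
Number of paths = 7898654920

A monotone lattice path from (0, 0) to (29, 12) consists of 29 east steps and 12 north steps in some order, so it is determined by which 29 of the 41 steps are east. The count is C(41, 29) = 7898654920.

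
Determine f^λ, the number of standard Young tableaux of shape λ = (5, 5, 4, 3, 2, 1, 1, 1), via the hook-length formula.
# SYT of shape (5, 5, 4, 3, 2, 1, 1, 1) = 2483120640

Hook-length formula: f^λ = n! / Π hook(c), product over all cells c of the Young diagram. For λ = (5, 5, 4, 3, 2, 1, 1, 1), n = 22 boxes. Hook lengths by row (left-to-right, top-to-bottom): [12, 8, 6, 4, 2]; [11, 7, 5, 3, 1]; [9, 5, 3, 1]; [7, 3, 1]; [5, 1]; [3]; [2]; [1]. Product of hooks = 452656512000. So f^λ = 22! / 452656512000 = 1124000727777607680000 / 452656512000 = 2483120640.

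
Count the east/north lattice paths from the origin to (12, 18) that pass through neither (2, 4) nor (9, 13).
Number of paths = 38828465

Inclusion–exclusion. Total paths: C(30, 12) = 86493225. Through P₁: C(6, 2)·C(24, 10) = 29418840. Through P₂: C(22, 9)·C(8, 3) = 27855520. Since P₁ is strictly southwest of P₂, a monotone path through both must visit P₁ then P₂; paths through both = C(6, 2)·C(16, 7)·C(8, 3) = 9609600. Avoid both = 86493225 − 29418840 − 27855520 + 9609600 = 38828465.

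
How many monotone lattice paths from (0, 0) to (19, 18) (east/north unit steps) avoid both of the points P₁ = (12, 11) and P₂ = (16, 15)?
Number of paths = 8914405504

Inclusion–exclusion. Total paths: C(37, 19) = 17672631900. Through P₁: C(23, 12)·C(14, 7) = 4640331696. Through P₂: C(31, 16)·C(6, 3) = 6010803900. Since P₁ is strictly southwest of P₂, a monotone path through both must visit P₁ then P₂; paths through both = C(23, 12)·C(8, 4)·C(6, 3) = 1892909200. Avoid both = 17672631900 − 4640331696 − 6010803900 + 1892909200 = 8914405504.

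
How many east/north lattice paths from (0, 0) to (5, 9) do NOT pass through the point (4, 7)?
Number of paths = 1012

Total paths from (0, 0) to (5, 9): C(14, 5) = 2002. Paths through (4, 7): (paths (0, 0) → (4, 7)) × (paths (4, 7) → (5, 9)) = C(11, 4) · C(3, 1) = 330 · 3 = 990. Avoidance count = 2002 − 990 = 1012.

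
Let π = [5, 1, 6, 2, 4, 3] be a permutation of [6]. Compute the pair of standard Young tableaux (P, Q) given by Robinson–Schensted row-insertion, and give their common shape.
P = [1, 2, 3] / [4, 6] / [5];  Q = [1, 3, 5] / [2, 4] / [6];  common shape = (3, 2, 1)

Row-insert the values π_1, π_2, … into P one at a time, bumping the leftmost entry strictly greater than the inserted value down to the next row. The recording tableau Q records, in position (i, j), the step at which that cell was added to P.
  Insert 5 (step 1): P = [5];  Q = [1]
  Insert 1 (step 2): P = [1] / [5];  Q = [1] / [2]
  Insert 6 (step 3): P = [1, 6] / [5];  Q = [1, 3] / [2]
  Insert 2 (step 4): P = [1, 2] / [5, 6];  Q = [1, 3] / [2, 4]
  Insert 4 (step 5): P = [1, 2, 4] / [5, 6];  Q = [1, 3, 5] / [2, 4]
  Insert 3 (step 6): P = [1, 2, 3] / [4, 6] / [5];  Q = [1, 3, 5] / [2, 4] / [6]
Final shape: (3, 2, 1).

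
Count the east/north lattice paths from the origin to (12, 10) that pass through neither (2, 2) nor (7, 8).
Number of paths = 307175

Inclusion–exclusion. Total paths: C(22, 12) = 646646. Through P₁: C(4, 2)·C(18, 10) = 262548. Through P₂: C(15, 7)·C(7, 5) = 135135. Since P₁ is strictly southwest of P₂, a monotone path through both must visit P₁ then P₂; paths through both = C(4, 2)·C(11, 5)·C(7, 5) = 58212. Avoid both = 646646 − 262548 − 135135 + 58212 = 307175.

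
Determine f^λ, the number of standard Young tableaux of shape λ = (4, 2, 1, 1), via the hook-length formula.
# SYT of shape (4, 2, 1, 1) = 90

Hook-length formula: f^λ = n! / Π hook(c), product over all cells c of the Young diagram. For λ = (4, 2, 1, 1), n = 8 boxes. Hook lengths by row (left-to-right, top-to-bottom): [7, 4, 2, 1]; [4, 1]; [2]; [1]. Product of hooks = 448. So f^λ = 8! / 448 = 40320 / 448 = 90.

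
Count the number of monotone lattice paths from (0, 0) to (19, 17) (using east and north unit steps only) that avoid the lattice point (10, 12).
Number of paths = 7302911308

Total paths from (0, 0) to (19, 17): C(36, 19) = 8597496600. Paths through (10, 12): (paths (0, 0) → (10, 12)) × (paths (10, 12) → (19, 17)) = C(22, 10) · C(14, 9) = 646646 · 2002 = 1294585292. Avoidance count = 8597496600 − 1294585292 = 7302911308.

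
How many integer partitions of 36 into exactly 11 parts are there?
p(36, 11 parts) = 1586

Partitions of n into exactly k parts are in bijection with partitions of n − k into at most k parts (subtract 1 from each part). So p(36, exactly 11) = p(25, parts ≤ 11). Computing via the recurrence p(m, j) = p(m, j−1) + p(m−j, j) gives 1586.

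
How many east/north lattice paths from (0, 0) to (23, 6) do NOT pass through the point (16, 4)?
Number of paths = 300600

Total paths from (0, 0) to (23, 6): C(29, 23) = 475020. Paths through (16, 4): (paths (0, 0) → (16, 4)) × (paths (16, 4) → (23, 6)) = C(20, 16) · C(9, 7) = 4845 · 36 = 174420. Avoidance count = 475020 − 174420 = 300600.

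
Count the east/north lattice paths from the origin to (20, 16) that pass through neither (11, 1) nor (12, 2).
Number of paths = 7270757472

Inclusion–exclusion. Total paths: C(36, 20) = 7307872110. Through P₁: C(12, 11)·C(24, 9) = 15690048. Through P₂: C(14, 12)·C(22, 8) = 29099070. Since P₁ is strictly southwest of P₂, a monotone path through both must visit P₁ then P₂; paths through both = C(12, 11)·C(2, 1)·C(22, 8) = 7674480. Avoid both = 7307872110 − 15690048 − 29099070 + 7674480 = 7270757472.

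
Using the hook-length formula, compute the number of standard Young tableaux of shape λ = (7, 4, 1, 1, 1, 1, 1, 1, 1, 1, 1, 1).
# SYT of shape (7, 4, 1, 1, 1, 1, 1, 1, 1, 1, 1, 1) = 7390240

Hook-length formula: f^λ = n! / Π hook(c), product over all cells c of the Young diagram. For λ = (7, 4, 1, 1, 1, 1, 1, 1, 1, 1, 1, 1), n = 21 boxes. Hook lengths by row (left-to-right, top-to-bottom): [18, 7, 6, 5, 3, 2, 1]; [14, 3, 2, 1]; [10]; [9]; [8]; [7]; [6]; [5]; [4]; [3]; [2]; [1]. Product of hooks = 6913299456000. So f^λ = 21! / 6913299456000 = 51090942171709440000 / 6913299456000 = 7390240.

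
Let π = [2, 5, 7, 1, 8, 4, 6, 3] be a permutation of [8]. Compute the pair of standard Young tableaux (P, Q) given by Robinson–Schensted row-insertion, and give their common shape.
P = [1, 3, 6, 8] / [2, 4, 7] / [5];  Q = [1, 2, 3, 5] / [4, 6, 7] / [8];  common shape = (4, 3, 1)

Row-insert the values π_1, π_2, … into P one at a time, bumping the leftmost entry strictly greater than the inserted value down to the next row. The recording tableau Q records, in position (i, j), the step at which that cell was added to P.
  Insert 2 (step 1): P = [2];  Q = [1]
  Insert 5 (step 2): P = [2, 5];  Q = [1, 2]
  Insert 7 (step 3): P = [2, 5, 7];  Q = [1, 2, 3]
  Insert 1 (step 4): P = [1, 5, 7] / [2];  Q = [1, 2, 3] / [4]
  Insert 8 (step 5): P = [1, 5, 7, 8] / [2];  Q = [1, 2, 3, 5] / [4]
  Insert 4 (step 6): P = [1, 4, 7, 8] / [2, 5];  Q = [1, 2, 3, 5] / [4, 6]
  Insert 6 (step 7): P = [1, 4, 6, 8] / [2, 5, 7];  Q = [1, 2, 3, 5] / [4, 6, 7]
  Insert 3 (step 8): P = [1, 3, 6, 8] / [2, 4, 7] / [5];  Q = [1, 2, 3, 5] / [4, 6, 7] / [8]
Final shape: (4, 3, 1).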